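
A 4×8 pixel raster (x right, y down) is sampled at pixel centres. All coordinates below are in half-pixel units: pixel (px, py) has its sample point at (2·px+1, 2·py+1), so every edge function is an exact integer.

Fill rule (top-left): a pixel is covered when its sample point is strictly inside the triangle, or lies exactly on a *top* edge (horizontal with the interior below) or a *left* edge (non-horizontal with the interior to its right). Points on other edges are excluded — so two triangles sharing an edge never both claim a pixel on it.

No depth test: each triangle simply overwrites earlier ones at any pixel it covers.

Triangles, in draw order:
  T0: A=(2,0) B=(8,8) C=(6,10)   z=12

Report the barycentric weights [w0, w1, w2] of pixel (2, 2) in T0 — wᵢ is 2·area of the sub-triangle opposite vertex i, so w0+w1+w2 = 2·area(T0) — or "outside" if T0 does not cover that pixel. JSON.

T0:
  2·area = 28
  edge (2, 0)→(8, 8): d=(6,8) right/bottom  bias=-1
  edge (8, 8)→(6, 10): d=(-2,2) right/bottom  bias=-1
  edge (6, 10)→(2, 0): d=(-4,-10) top-left  bias=+0
    (2,2)@(5, 5): e=[6,12,10] → X
    (3,2)@(7, 5): e=[-10,8,30] → .
    (2,3)@(5, 7): e=[18,8,2] → X
    (3,3)@(7, 7): e=[2,4,22] → X
    (2,4)@(5, 9): e=[30,4,-6] → .
    (3,4)@(7, 9): e=[14,0,14] → .  [on edge]
    (2,5)@(5, 11): e=[42,0,-14] → .  [on edge]
    (1,6)@(3, 13): e=[70,0,-42] → .  [on edge]
    (0,7)@(1, 15): e=[98,0,-70] → .  [on edge]
  covered (3 px):
    . . . .
    . . . .
    . . X .
    . . X X
    . . . .
    . . . .
    . . . .
    . . . .

Final: [12,10,6]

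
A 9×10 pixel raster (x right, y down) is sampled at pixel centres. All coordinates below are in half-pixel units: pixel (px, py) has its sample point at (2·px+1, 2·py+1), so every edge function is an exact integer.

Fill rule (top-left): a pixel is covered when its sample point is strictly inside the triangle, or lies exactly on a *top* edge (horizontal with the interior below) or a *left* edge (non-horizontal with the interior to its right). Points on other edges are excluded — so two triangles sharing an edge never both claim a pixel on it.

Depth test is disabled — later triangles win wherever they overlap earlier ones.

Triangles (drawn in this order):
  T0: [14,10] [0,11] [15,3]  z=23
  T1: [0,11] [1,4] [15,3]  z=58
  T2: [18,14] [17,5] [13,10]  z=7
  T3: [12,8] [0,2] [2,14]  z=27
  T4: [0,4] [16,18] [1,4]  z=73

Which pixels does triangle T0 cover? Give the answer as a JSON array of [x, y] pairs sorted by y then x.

T0:
  2·area = 97
  edge (14, 10)→(0, 11): d=(-14,1) right/bottom  bias=-1
  edge (0, 11)→(15, 3): d=(15,-8) top-left  bias=+0
  edge (15, 3)→(14, 10): d=(-1,7) right/bottom  bias=-1
    (7,1)@(15, 3): e=[97,0,0] → ·  [on edge]
    (6,2)@(13, 5): e=[71,14,12] → █
    (7,2)@(15, 5): e=[69,30,-2] → ·
    (4,3)@(9, 7): e=[47,12,38] → █
    (5,3)@(11, 7): e=[45,28,24] → █
    (7,3)@(15, 7): e=[41,60,-4] → ·
    (2,4)@(5, 9): e=[23,10,64] → █
    (3,4)@(7, 9): e=[21,26,50] → █
    (7,4)@(15, 9): e=[13,90,-6] → ·
    (2,5)@(5, 11): e=[-5,40,62] → ·
    (3,5)@(7, 11): e=[-7,56,48] → ·
    (4,5)@(9, 11): e=[-9,72,34] → ·
    (6,8)@(13, 17): e=[-97,194,0] → ·  [on edge]
  covered (9 px):
    · · · · · · · · ·
    · · · · · · · · ·
    · · · · · · █ · ·
    · · · · █ █ █ · ·
    · · █ █ █ █ █ · ·
    · · · · · · · · ·
    · · · · · · · · ·
    · · · · · · · · ·
    · · · · · · · · ·
    · · · · · · · · ·
T1:
  2·area = 97
  edge (0, 11)→(1, 4): d=(1,-7) top-left  bias=+0
  edge (1, 4)→(15, 3): d=(14,-1) top-left  bias=+0
  edge (15, 3)→(0, 11): d=(-15,8) right/bottom  bias=-1
    (7,1)@(15, 3): e=[97,0,0] → ·  [on edge]
    (0,2)@(1, 5): e=[1,14,82] → █
    (1,2)@(3, 5): e=[15,16,66] → █
    (2,2)@(5, 5): e=[29,18,50] → █
    (3,2)@(7, 5): e=[43,20,34] → █
    (4,2)@(9, 5): e=[57,22,18] → █
    (5,2)@(11, 5): e=[71,24,2] → █
    (6,2)@(13, 5): e=[85,26,-14] → ·
    (0,3)@(1, 7): e=[3,42,52] → █
    (4,3)@(9, 7): e=[59,50,-12] → ·
    (5,3)@(11, 7): e=[73,52,-28] → ·
    (0,4)@(1, 9): e=[5,70,22] → █
  covered (12 px):
    · · · · · · · · ·
    · · · · · · · · ·
    █ █ █ █ █ █ · · ·
    █ █ █ █ · · · · ·
    █ █ · · · · · · ·
    · · · · · · · · ·
    · · · · · · · · ·
    · · · · · · · · ·
    · · · · · · · · ·
    · · · · · · · · ·
T2:
  2·area = 41  (B↔C swapped to make it positive)
  edge (18, 14)→(13, 10): d=(-5,-4) top-left  bias=+0
  edge (13, 10)→(17, 5): d=(4,-5) top-left  bias=+0
  edge (17, 5)→(18, 14): d=(1,9) right/bottom  bias=-1
    (8,2)@(17, 5): e=[41,0,0] → ·  [on edge]
    (8,3)@(17, 7): e=[31,8,2] → █
    (7,4)@(15, 9): e=[13,6,22] → █
    (7,5)@(15, 11): e=[3,14,24] → █
    (7,6)@(15, 13): e=[-7,22,26] → ·
    (8,6)@(17, 13): e=[1,32,8] → █
    (4,7)@(9, 15): e=[-41,0,82] → ·  [on edge]
    (8,7)@(17, 15): e=[-9,40,10] → ·
  covered (6 px):
    · · · · · · · · ·
    · · · · · · · · ·
    · · · · · · · · ·
    · · · · · · · · █
    · · · · · · · █ █
    · · · · · · · █ █
    · · · · · · · · █
    · · · · · · · · ·
    · · · · · · · · ·
    · · · · · · · · ·
T3:
  2·area = 132  (B↔C swapped to make it positive)
  edge (12, 8)→(2, 14): d=(-10,6) right/bottom  bias=-1
  edge (2, 14)→(0, 2): d=(-2,-12) top-left  bias=+0
  edge (0, 2)→(12, 8): d=(12,6) right/bottom  bias=-1
    (0,1)@(1, 3): e=[116,10,6] → █
    (1,1)@(3, 3): e=[104,34,-6] → ·
    (0,2)@(1, 5): e=[96,6,30] → █
    (1,2)@(3, 5): e=[84,30,18] → █
    (2,2)@(5, 5): e=[72,54,6] → █
    (3,2)@(7, 5): e=[60,78,-6] → ·
    (8,2)@(17, 5): e=[0,198,-66] → ·  [on edge]
    (0,3)@(1, 7): e=[76,2,54] → █
    (3,3)@(7, 7): e=[40,74,18] → █
    (4,3)@(9, 7): e=[28,98,6] → █
    (5,3)@(11, 7): e=[16,122,-6] → ·
    (0,4)@(1, 9): e=[56,-2,78] → ·
    (3,5)@(7, 11): e=[0,66,66] → ·  [on edge]
  covered (16 px):
    · · · · · · · · ·
    █ · · · · · · · ·
    █ █ █ · · · · · ·
    █ █ █ █ █ · · · ·
    · █ █ █ █ · · · ·
    · █ █ · · · · · ·
    · █ · · · · · · ·
    · · · · · · · · ·
    · · · · · · · · ·
    · · · · · · · · ·
T4:
  2·area = 14  (B↔C swapped to make it positive)
  edge (0, 4)→(1, 4): d=(1,0) top-left  bias=+0
  edge (1, 4)→(16, 18): d=(15,14) right/bottom  bias=-1
  edge (16, 18)→(0, 4): d=(-16,-14) top-left  bias=+0
  covered (0 px):
    · · · · · · · · ·
    · · · · · · · · ·
    · · · · · · · · ·
    · · · · · · · · ·
    · · · · · · · · ·
    · · · · · · · · ·
    · · · · · · · · ·
    · · · · · · · · ·
    · · · · · · · · ·
    · · · · · · · · ·

Result: [[6,2],[4,3],[5,3],[6,3],[2,4],[3,4],[4,4],[5,4],[6,4]]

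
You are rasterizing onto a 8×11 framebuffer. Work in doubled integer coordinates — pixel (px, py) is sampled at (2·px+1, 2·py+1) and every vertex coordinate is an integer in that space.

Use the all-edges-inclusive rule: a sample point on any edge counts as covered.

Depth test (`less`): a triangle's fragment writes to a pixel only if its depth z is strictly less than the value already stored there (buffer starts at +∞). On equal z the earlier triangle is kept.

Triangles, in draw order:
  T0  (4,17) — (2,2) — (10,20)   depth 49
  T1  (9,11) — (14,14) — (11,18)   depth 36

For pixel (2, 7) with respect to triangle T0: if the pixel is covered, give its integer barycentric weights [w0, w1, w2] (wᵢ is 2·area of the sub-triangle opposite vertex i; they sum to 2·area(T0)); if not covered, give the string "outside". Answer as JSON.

T0:
  2·area = 84
  edge (4, 17)→(2, 2): d=(-2,-15) inclusive
  edge (2, 2)→(10, 20): d=(8,18) inclusive
  edge (10, 20)→(4, 17): d=(-6,-3) inclusive
    (1,2)@(3, 5): e=[9,6,69] → #
    (2,2)@(5, 5): e=[39,-30,75] → ·
    (1,3)@(3, 7): e=[5,22,57] → #
    (2,3)@(5, 7): e=[35,-14,63] → ·
    (1,4)@(3, 9): e=[1,38,45] → #
    (2,4)@(5, 9): e=[31,2,51] → #
    (3,4)@(7, 9): e=[61,-34,57] → ·
    (1,5)@(3, 11): e=[-3,54,33] → ·
    (2,5)@(5, 11): e=[27,18,39] → #
    (3,5)@(7, 11): e=[57,-18,45] → ·
    (2,6)@(5, 13): e=[23,34,27] → #
    (3,6)@(7, 13): e=[53,-2,33] → ·
  covered (11 px):
    · · · · · · · ·
    · · · · · · · ·
    · # · · · · · ·
    · # · · · · · ·
    · # # · · · · ·
    · · # · · · · ·
    · · # · · · · ·
    · · # # · · · ·
    · · # # · · · ·
    · · · · # · · ·
    · · · · · · · ·
T1:
  2·area = 29
  edge (9, 11)→(14, 14): d=(5,3) inclusive
  edge (14, 14)→(11, 18): d=(-3,4) inclusive
  edge (11, 18)→(9, 11): d=(-2,-7) inclusive
    (4,5)@(9, 11): e=[0,29,0] → #  [on edge]
    (5,5)@(11, 11): e=[-6,21,14] → ·
    (4,6)@(9, 13): e=[10,23,-4] → ·
    (5,6)@(11, 13): e=[4,15,10] → #
    (6,6)@(13, 13): e=[-2,7,24] → ·
    (5,7)@(11, 15): e=[14,9,6] → #
    (6,7)@(13, 15): e=[8,1,20] → #
    (7,7)@(15, 15): e=[2,-7,34] → ·
    (5,8)@(11, 17): e=[24,3,2] → #
    (6,8)@(13, 17): e=[18,-5,16] → ·
    (5,9)@(11, 19): e=[34,-3,-2] → ·
  covered (5 px):
    · · · · · · · ·
    · · · · · · · ·
    · · · · · · · ·
    · · · · · · · ·
    · · · · · · · ·
    · · · · # · · ·
    · · · · · # · ·
    · · · · · # # ·
    · · · · · # · ·
    · · · · · · · ·
    · · · · · · · ·

Final: [50,15,19]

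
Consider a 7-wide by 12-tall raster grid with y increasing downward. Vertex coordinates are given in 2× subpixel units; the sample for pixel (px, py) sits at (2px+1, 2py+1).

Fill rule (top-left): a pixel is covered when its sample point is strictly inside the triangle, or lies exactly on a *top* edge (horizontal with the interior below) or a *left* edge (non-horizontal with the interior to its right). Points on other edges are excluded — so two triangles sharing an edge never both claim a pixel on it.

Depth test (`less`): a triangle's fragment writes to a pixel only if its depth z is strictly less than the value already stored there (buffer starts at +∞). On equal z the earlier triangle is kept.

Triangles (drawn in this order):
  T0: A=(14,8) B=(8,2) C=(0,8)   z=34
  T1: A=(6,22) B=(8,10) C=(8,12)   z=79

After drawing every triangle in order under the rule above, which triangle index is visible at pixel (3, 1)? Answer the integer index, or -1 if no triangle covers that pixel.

T0:
  2·area = 84  (B↔C swapped to make it positive)
  edge (14, 8)→(0, 8): d=(-14,0) right/bottom  bias=-1
  edge (0, 8)→(8, 2): d=(8,-6) top-left  bias=+0
  edge (8, 2)→(14, 8): d=(6,6) right/bottom  bias=-1
    (3,0)@(7, 1): e=[98,-14,0] → ·  [on edge]
    (3,1)@(7, 3): e=[70,2,12] → #
    (4,1)@(9, 3): e=[70,14,0] → ·  [on edge]
    (2,2)@(5, 5): e=[42,6,36] → #
    (4,2)@(9, 5): e=[42,30,12] → #
    (5,2)@(11, 5): e=[42,42,0] → ·  [on edge]
    (1,3)@(3, 7): e=[14,10,60] → #
    (5,3)@(11, 7): e=[14,58,12] → #
    (6,3)@(13, 7): e=[14,70,0] → ·  [on edge]
    (1,4)@(3, 9): e=[-14,26,72] → ·
    (2,4)@(5, 9): e=[-14,38,60] → ·
    (3,4)@(7, 9): e=[-14,50,48] → ·
  covered (9 px):
    · · · · · · ·
    · · · # · · ·
    · · # # # · ·
    · # # # # # ·
    · · · · · · ·
    · · · · · · ·
    · · · · · · ·
    · · · · · · ·
    · · · · · · ·
    · · · · · · ·
    · · · · · · ·
    · · · · · · ·
T1:
  2·area = 4
  edge (6, 22)→(8, 10): d=(2,-12) top-left  bias=+0
  edge (8, 10)→(8, 12): d=(0,2) right/bottom  bias=-1
  edge (8, 12)→(6, 22): d=(-2,10) right/bottom  bias=-1
    (4,3)@(9, 7): e=[6,-2,0] → ·  [on edge]
    (3,8)@(7, 17): e=[2,2,0] → ·  [on edge]
  covered (0 px):
    · · · · · · ·
    · · · · · · ·
    · · · · · · ·
    · · · · · · ·
    · · · · · · ·
    · · · · · · ·
    · · · · · · ·
    · · · · · · ·
    · · · · · · ·
    · · · · · · ·
    · · · · · · ·
    · · · · · · ·

Z-buffer (winner per pixel, '.' = empty):
  . . . . . . .
  . . . 0 . . .
  . . 0 0 0 . .
  . 0 0 0 0 0 .
  . . . . . . .
  . . . . . . .
  . . . . . . .
  . . . . . . .
  . . . . . . .
  . . . . . . .
  . . . . . . .
  . . . . . . .

Final: 0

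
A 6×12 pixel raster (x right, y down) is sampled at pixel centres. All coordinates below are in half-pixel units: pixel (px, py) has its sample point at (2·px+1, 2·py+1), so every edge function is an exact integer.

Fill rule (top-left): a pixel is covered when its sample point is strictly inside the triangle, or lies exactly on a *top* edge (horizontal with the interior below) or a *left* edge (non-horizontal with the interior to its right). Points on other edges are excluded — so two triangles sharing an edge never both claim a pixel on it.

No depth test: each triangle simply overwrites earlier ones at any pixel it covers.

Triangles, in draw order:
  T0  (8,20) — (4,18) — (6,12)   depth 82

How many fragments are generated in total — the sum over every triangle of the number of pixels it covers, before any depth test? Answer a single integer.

T0:
  2·area = 28
  edge (8, 20)→(4, 18): d=(-4,-2) top-left  bias=+0
  edge (4, 18)→(6, 12): d=(2,-6) top-left  bias=+0
  edge (6, 12)→(8, 20): d=(2,8) right/bottom  bias=-1
    (4,1)@(9, 3): e=[70,0,-42] → ·  [on edge]
    (3,4)@(7, 9): e=[42,0,-14] → ·  [on edge]
    (2,7)@(5, 15): e=[14,0,14] → █  [on edge]
    (3,7)@(7, 15): e=[18,12,-2] → ·
    (2,8)@(5, 17): e=[6,4,18] → █
    (3,8)@(7, 17): e=[10,16,2] → █
    (4,8)@(9, 17): e=[14,28,-14] → ·
    (2,9)@(5, 19): e=[-2,8,22] → ·
    (3,9)@(7, 19): e=[2,20,6] → █
    (4,9)@(9, 19): e=[6,32,-10] → ·
    (1,10)@(3, 21): e=[-14,0,42] → ·  [on edge]
    (3,10)@(7, 21): e=[-6,24,10] → ·
  covered (4 px):
    · · · · · ·
    · · · · · ·
    · · · · · ·
    · · · · · ·
    · · · · · ·
    · · · · · ·
    · · · · · ·
    · · █ · · ·
    · · █ █ · ·
    · · · █ · ·
    · · · · · ·
    · · · · · ·

Answer: 4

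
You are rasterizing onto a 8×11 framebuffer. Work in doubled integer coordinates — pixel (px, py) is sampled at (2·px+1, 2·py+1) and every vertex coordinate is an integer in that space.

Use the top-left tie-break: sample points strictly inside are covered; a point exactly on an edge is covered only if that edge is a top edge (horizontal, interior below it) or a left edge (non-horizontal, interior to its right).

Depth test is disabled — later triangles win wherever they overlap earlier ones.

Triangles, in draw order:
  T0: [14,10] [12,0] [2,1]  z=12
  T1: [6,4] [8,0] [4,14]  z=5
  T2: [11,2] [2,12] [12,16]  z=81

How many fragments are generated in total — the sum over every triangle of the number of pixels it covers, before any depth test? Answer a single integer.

T0:
  2·area = 102  (B↔C swapped to make it positive)
  edge (14, 10)→(2, 1): d=(-12,-9) top-left  bias=+0
  edge (2, 1)→(12, 0): d=(10,-1) top-left  bias=+0
  edge (12, 0)→(14, 10): d=(2,10) right/bottom  bias=-1
    (1,0)@(3, 1): e=[9,1,92] → X
    (2,0)@(5, 1): e=[27,3,72] → X
    (3,0)@(7, 1): e=[45,5,52] → X
    (4,0)@(9, 1): e=[63,7,32] → X
    (5,0)@(11, 1): e=[81,9,12] → X
    (6,0)@(13, 1): e=[99,11,-8] → .
    (1,1)@(3, 3): e=[-15,21,96] → .
    (2,1)@(5, 3): e=[3,23,76] → X
    (6,1)@(13, 3): e=[75,31,-4] → .
    (2,2)@(5, 5): e=[-21,43,80] → .
    (3,2)@(7, 5): e=[-3,45,60] → .
    (4,2)@(9, 5): e=[15,47,40] → X
    (6,2)@(13, 5): e=[51,51,0] → .  [on edge]
    (7,7)@(15, 15): e=[-51,153,0] → .  [on edge]
  covered (14 px):
    . X X X X X . .
    . . X X X X . .
    . . . . X X . .
    . . . . . X X .
    . . . . . . X .
    . . . . . . . .
    . . . . . . . .
    . . . . . . . .
    . . . . . . . .
    . . . . . . . .
    . . . . . . . .
T1:
  2·area = 12
  edge (6, 4)→(8, 0): d=(2,-4) top-left  bias=+0
  edge (8, 0)→(4, 14): d=(-4,14) right/bottom  bias=-1
  edge (4, 14)→(6, 4): d=(2,-10) top-left  bias=+0
    (3,1)@(7, 3): e=[2,2,8] → X
    (4,1)@(9, 3): e=[10,-26,28] → .
    (3,2)@(7, 5): e=[6,-6,12] → .
    (2,4)@(5, 9): e=[6,6,0] → X  [on edge]
    (3,4)@(7, 9): e=[14,-22,20] → .
    (2,5)@(5, 11): e=[10,-2,4] → .
    (1,9)@(3, 19): e=[18,-6,0] → .  [on edge]
  covered (2 px):
    . . . . . . . .
    . . . X . . . .
    . . . . . . . .
    . . . . . . . .
    . . X . . . . .
    . . . . . . . .
    . . . . . . . .
    . . . . . . . .
    . . . . . . . .
    . . . . . . . .
    . . . . . . . .
T2:
  2·area = 136  (B↔C swapped to make it positive)
  edge (11, 2)→(12, 16): d=(1,14) right/bottom  bias=-1
  edge (12, 16)→(2, 12): d=(-10,-4) top-left  bias=+0
  edge (2, 12)→(11, 2): d=(9,-10) top-left  bias=+0
    (5,1)@(11, 3): e=[1,126,9] → X
    (6,1)@(13, 3): e=[-27,134,29] → .
    (4,2)@(9, 5): e=[31,98,7] → X
    (6,2)@(13, 5): e=[-25,114,47] → .
    (3,3)@(7, 7): e=[61,70,5] → X
    (6,3)@(13, 7): e=[-23,94,65] → .
    (2,4)@(5, 9): e=[91,42,3] → X
    (6,4)@(13, 9): e=[-21,74,83] → .
    (1,5)@(3, 11): e=[121,14,1] → X
    (6,5)@(13, 11): e=[-19,54,101] → .
    (1,6)@(3, 13): e=[123,-6,19] → .
    (2,6)@(5, 13): e=[95,2,39] → X
  covered (20 px):
    . . . . . . . .
    . . . . . X . .
    . . . . X X . .
    . . . X X X . .
    . . X X X X . .
    . X X X X X . .
    . . X X X X . .
    . . . . . X . .
    . . . . . . . .
    . . . . . . . .
    . . . . . . . .

Result: 36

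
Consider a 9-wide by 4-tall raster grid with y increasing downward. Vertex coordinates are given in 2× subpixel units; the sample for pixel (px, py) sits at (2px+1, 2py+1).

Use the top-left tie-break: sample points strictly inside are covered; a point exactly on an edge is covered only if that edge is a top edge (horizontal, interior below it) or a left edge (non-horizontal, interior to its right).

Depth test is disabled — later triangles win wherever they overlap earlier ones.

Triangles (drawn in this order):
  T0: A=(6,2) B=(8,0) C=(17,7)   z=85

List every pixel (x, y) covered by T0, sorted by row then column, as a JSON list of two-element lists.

T0:
  2·area = 32
  edge (6, 2)→(8, 0): d=(2,-2) top-left  bias=+0
  edge (8, 0)→(17, 7): d=(9,7) right/bottom  bias=-1
  edge (17, 7)→(6, 2): d=(-11,-5) top-left  bias=+0
    (3,0)@(7, 1): e=[0,16,16] → #  [on edge]
    (4,0)@(9, 1): e=[4,2,26] → #
    (5,0)@(11, 1): e=[8,-12,36] → ·
    (2,1)@(5, 3): e=[0,48,-16] → ·  [on edge]
    (3,1)@(7, 3): e=[4,34,-6] → ·
    (4,1)@(9, 3): e=[8,20,4] → #
    (5,1)@(11, 3): e=[12,6,14] → #
    (6,1)@(13, 3): e=[16,-8,24] → ·
    (1,2)@(3, 5): e=[0,80,-48] → ·  [on edge]
    (4,2)@(9, 5): e=[12,38,-18] → ·
    (5,2)@(11, 5): e=[16,24,-8] → ·
    (6,2)@(13, 5): e=[20,10,2] → #
    (0,3)@(1, 7): e=[0,112,-80] → ·  [on edge]
    (8,3)@(17, 7): e=[32,0,0] → ·  [on edge]
  covered (5 px):
    · · · # # · · · ·
    · · · · # # · · ·
    · · · · · · # · ·
    · · · · · · · · ·

Answer: [[3,0],[4,0],[4,1],[5,1],[6,2]]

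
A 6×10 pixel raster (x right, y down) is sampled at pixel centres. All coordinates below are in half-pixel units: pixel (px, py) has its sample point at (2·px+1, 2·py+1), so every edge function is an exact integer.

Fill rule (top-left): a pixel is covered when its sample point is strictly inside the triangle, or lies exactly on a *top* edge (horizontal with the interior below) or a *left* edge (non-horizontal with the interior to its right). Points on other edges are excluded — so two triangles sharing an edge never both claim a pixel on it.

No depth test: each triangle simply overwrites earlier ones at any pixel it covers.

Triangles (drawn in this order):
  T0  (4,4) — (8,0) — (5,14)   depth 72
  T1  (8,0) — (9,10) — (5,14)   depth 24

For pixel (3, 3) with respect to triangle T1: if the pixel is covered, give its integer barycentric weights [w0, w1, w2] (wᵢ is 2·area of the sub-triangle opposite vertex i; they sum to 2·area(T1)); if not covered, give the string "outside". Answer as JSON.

T0:
  2·area = 44
  edge (4, 4)→(8, 0): d=(4,-4) top-left  bias=+0
  edge (8, 0)→(5, 14): d=(-3,14) right/bottom  bias=-1
  edge (5, 14)→(4, 4): d=(-1,-10) top-left  bias=+0
    (3,0)@(7, 1): e=[0,11,33] → #  [on edge]
    (4,0)@(9, 1): e=[8,-17,53] → ·
    (2,1)@(5, 3): e=[0,33,11] → #  [on edge]
    (4,1)@(9, 3): e=[16,-23,51] → ·
    (1,2)@(3, 5): e=[0,55,-11] → ·  [on edge]
    (2,2)@(5, 5): e=[8,27,9] → #
    (3,2)@(7, 5): e=[16,-1,29] → ·
    (0,3)@(1, 7): e=[0,77,-33] → ·  [on edge]
    (2,3)@(5, 7): e=[16,21,7] → #
    (3,3)@(7, 7): e=[24,-7,27] → ·
    (2,4)@(5, 9): e=[24,15,5] → #
    (3,4)@(7, 9): e=[32,-13,25] → ·
  covered (8 px):
    · · · # · ·
    · · # # · ·
    · · # · · ·
    · · # · · ·
    · · # · · ·
    · · # · · ·
    · · # · · ·
    · · · · · ·
    · · · · · ·
    · · · · · ·
T1:
  2·area = 44
  edge (8, 0)→(9, 10): d=(1,10) right/bottom  bias=-1
  edge (9, 10)→(5, 14): d=(-4,4) right/bottom  bias=-1
  edge (5, 14)→(8, 0): d=(3,-14) top-left  bias=+0
    (3,2)@(7, 5): e=[15,28,1] → #
    (4,2)@(9, 5): e=[-5,20,29] → ·
    (3,3)@(7, 7): e=[17,20,7] → #
    (4,3)@(9, 7): e=[-3,12,35] → ·
    (3,4)@(7, 9): e=[19,12,13] → #
    (4,4)@(9, 9): e=[-1,4,41] → ·
    (3,5)@(7, 11): e=[21,4,19] → #
    (4,5)@(9, 11): e=[1,-4,47] → ·
    (3,6)@(7, 13): e=[23,-4,25] → ·
  covered (4 px):
    · · · · · ·
    · · · · · ·
    · · · # · ·
    · · · # · ·
    · · · # · ·
    · · · # · ·
    · · · · · ·
    · · · · · ·
    · · · · · ·
    · · · · · ·

Answer: [20,7,17]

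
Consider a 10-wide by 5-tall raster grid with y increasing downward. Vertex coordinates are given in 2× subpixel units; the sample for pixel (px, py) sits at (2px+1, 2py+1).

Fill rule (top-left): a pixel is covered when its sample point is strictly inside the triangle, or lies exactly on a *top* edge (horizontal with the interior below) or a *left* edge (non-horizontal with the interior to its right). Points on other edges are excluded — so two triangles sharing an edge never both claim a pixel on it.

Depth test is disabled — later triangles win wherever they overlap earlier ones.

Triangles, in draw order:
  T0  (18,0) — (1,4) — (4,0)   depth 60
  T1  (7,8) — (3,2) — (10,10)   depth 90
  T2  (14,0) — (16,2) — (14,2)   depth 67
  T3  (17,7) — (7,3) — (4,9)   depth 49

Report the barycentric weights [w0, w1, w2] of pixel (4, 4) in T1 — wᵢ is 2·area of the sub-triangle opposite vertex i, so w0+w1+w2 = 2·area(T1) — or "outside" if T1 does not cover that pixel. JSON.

T0:
  2·area = 56
  edge (18, 0)→(1, 4): d=(-17,4) right/bottom  bias=-1
  edge (1, 4)→(4, 0): d=(3,-4) top-left  bias=+0
  edge (4, 0)→(18, 0): d=(14,0) top-left  bias=+0
    (2,0)@(5, 1): e=[35,7,14] → X
    (3,0)@(7, 1): e=[27,15,14] → X
    (4,0)@(9, 1): e=[19,23,14] → X
    (5,0)@(11, 1): e=[11,31,14] → X
    (6,0)@(13, 1): e=[3,39,14] → X
    (7,0)@(15, 1): e=[-5,47,14] → .
    (1,1)@(3, 3): e=[9,5,42] → X
    (3,1)@(7, 3): e=[-7,21,42] → .
    (4,1)@(9, 3): e=[-15,29,42] → .
    (5,1)@(11, 3): e=[-23,37,42] → .
    (6,1)@(13, 3): e=[-31,45,42] → .
    (1,2)@(3, 5): e=[-25,11,70] → .
  covered (7 px):
    . . X X X X X . . .
    . X X . . . . . . .
    . . . . . . . . . .
    . . . . . . . . . .
    . . . . . . . . . .
T1:
  2·area = 10
  edge (7, 8)→(3, 2): d=(-4,-6) top-left  bias=+0
  edge (3, 2)→(10, 10): d=(7,8) right/bottom  bias=-1
  edge (10, 10)→(7, 8): d=(-3,-2) top-left  bias=+0
    (2,2)@(5, 5): e=[0,5,5] → X  [on edge]
    (3,2)@(7, 5): e=[12,-11,9] → .
    (2,3)@(5, 7): e=[-8,19,-1] → .
    (3,3)@(7, 7): e=[4,3,3] → X
    (4,3)@(9, 7): e=[16,-13,7] → .
    (3,4)@(7, 9): e=[-4,17,-3] → .
    (4,4)@(9, 9): e=[8,1,1] → X
    (5,4)@(11, 9): e=[20,-15,5] → .
  covered (3 px):
    . . . . . . . . . .
    . . . . . . . . . .
    . . X . . . . . . .
    . . . X . . . . . .
    . . . . X . . . . .
T2:
  2·area = 4
  edge (14, 0)→(16, 2): d=(2,2) right/bottom  bias=-1
  edge (16, 2)→(14, 2): d=(-2,0) right/bottom  bias=-1
  edge (14, 2)→(14, 0): d=(0,-2) top-left  bias=+0
    (7,0)@(15, 1): e=[0,2,2] → .  [on edge]
    (8,1)@(17, 3): e=[0,-2,6] → .  [on edge]
    (9,2)@(19, 5): e=[0,-6,10] → .  [on edge]
  covered (0 px):
    . . . . . . . . . .
    . . . . . . . . . .
    . . . . . . . . . .
    . . . . . . . . . .
    . . . . . . . . . .
T3:
  2·area = 72  (B↔C swapped to make it positive)
  edge (17, 7)→(4, 9): d=(-13,2) right/bottom  bias=-1
  edge (4, 9)→(7, 3): d=(3,-6) top-left  bias=+0
  edge (7, 3)→(17, 7): d=(10,4) right/bottom  bias=-1
    (3,1)@(7, 3): e=[72,0,0] → .  [on edge]
    (3,2)@(7, 5): e=[46,6,20] → X
    (4,2)@(9, 5): e=[42,18,12] → X
    (5,2)@(11, 5): e=[38,30,4] → X
    (6,2)@(13, 5): e=[34,42,-4] → .
    (2,3)@(5, 7): e=[24,0,48] → X  [on edge]
    (6,3)@(13, 7): e=[8,48,16] → X
    (7,3)@(15, 7): e=[4,60,8] → X
    (8,3)@(17, 7): e=[0,72,0] → .  [on edge]
    (2,4)@(5, 9): e=[-2,6,68] → .
    (3,4)@(7, 9): e=[-6,18,60] → .
    (4,4)@(9, 9): e=[-10,30,52] → .
  covered (9 px):
    . . . . . . . . . .
    . . . . . . . . . .
    . . . X X X . . . .
    . . X X X X X X . .
    . . . . . . . . . .

Answer: [1,1,8]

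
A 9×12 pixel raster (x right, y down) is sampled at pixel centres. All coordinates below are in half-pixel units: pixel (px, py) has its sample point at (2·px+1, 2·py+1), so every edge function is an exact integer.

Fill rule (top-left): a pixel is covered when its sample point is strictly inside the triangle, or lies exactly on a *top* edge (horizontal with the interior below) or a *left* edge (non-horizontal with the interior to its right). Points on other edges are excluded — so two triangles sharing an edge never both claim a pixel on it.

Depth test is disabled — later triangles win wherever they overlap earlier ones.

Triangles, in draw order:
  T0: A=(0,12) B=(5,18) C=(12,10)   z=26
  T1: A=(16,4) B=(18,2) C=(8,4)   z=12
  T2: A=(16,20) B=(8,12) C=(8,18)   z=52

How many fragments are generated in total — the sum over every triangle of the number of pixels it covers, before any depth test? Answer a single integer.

T0:
  2·area = 82  (B↔C swapped to make it positive)
  edge (0, 12)→(12, 10): d=(12,-2) top-left  bias=+0
  edge (12, 10)→(5, 18): d=(-7,8) right/bottom  bias=-1
  edge (5, 18)→(0, 12): d=(-5,-6) top-left  bias=+0
    (3,5)@(7, 11): e=[2,33,47] → █
    (4,5)@(9, 11): e=[6,17,59] → █
    (5,5)@(11, 11): e=[10,1,71] → █
    (6,5)@(13, 11): e=[14,-15,83] → ·
    (0,6)@(1, 13): e=[14,67,1] → █
    (1,6)@(3, 13): e=[18,51,13] → █
    (2,6)@(5, 13): e=[22,35,25] → █
    (5,6)@(11, 13): e=[34,-13,61] → ·
    (0,7)@(1, 15): e=[38,53,-9] → ·
    (1,7)@(3, 15): e=[42,37,3] → █
    (4,7)@(9, 15): e=[54,-11,39] → ·
    (1,8)@(3, 17): e=[66,23,-7] → ·
  covered (12 px):
    · · · · · · · · ·
    · · · · · · · · ·
    · · · · · · · · ·
    · · · · · · · · ·
    · · · · · · · · ·
    · · · █ █ █ · · ·
    █ █ █ █ █ · · · ·
    · █ █ █ · · · · ·
    · · █ · · · · · ·
    · · · · · · · · ·
    · · · · · · · · ·
    · · · · · · · · ·
T1:
  2·area = 16  (B↔C swapped to make it positive)
  edge (16, 4)→(8, 4): d=(-8,0) right/bottom  bias=-1
  edge (8, 4)→(18, 2): d=(10,-2) top-left  bias=+0
  edge (18, 2)→(16, 4): d=(-2,2) right/bottom  bias=-1
    (6,1)@(13, 3): e=[8,0,8] → █  [on edge]
    (7,1)@(15, 3): e=[8,4,4] → █
    (8,1)@(17, 3): e=[8,8,0] → ·  [on edge]
    (1,2)@(3, 5): e=[-8,0,24] → ·  [on edge]
    (6,2)@(13, 5): e=[-8,20,4] → ·
    (7,2)@(15, 5): e=[-8,24,0] → ·  [on edge]
    (6,3)@(13, 7): e=[-24,40,0] → ·  [on edge]
    (5,4)@(11, 9): e=[-40,56,0] → ·  [on edge]
    (4,5)@(9, 11): e=[-56,72,0] → ·  [on edge]
    (3,6)@(7, 13): e=[-72,88,0] → ·  [on edge]
    (2,7)@(5, 15): e=[-88,104,0] → ·  [on edge]
    (1,8)@(3, 17): e=[-104,120,0] → ·  [on edge]
    (0,9)@(1, 19): e=[-120,136,0] → ·  [on edge]
  covered (2 px):
    · · · · · · · · ·
    · · · · · · █ █ ·
    · · · · · · · · ·
    · · · · · · · · ·
    · · · · · · · · ·
    · · · · · · · · ·
    · · · · · · · · ·
    · · · · · · · · ·
    · · · · · · · · ·
    · · · · · · · · ·
    · · · · · · · · ·
    · · · · · · · · ·
T2:
  2·area = 48  (B↔C swapped to make it positive)
  edge (16, 20)→(8, 18): d=(-8,-2) top-left  bias=+0
  edge (8, 18)→(8, 12): d=(0,-6) top-left  bias=+0
  edge (8, 12)→(16, 20): d=(8,8) right/bottom  bias=-1
    (0,2)@(1, 5): e=[90,-42,0] → ·  [on edge]
    (1,3)@(3, 7): e=[78,-30,0] → ·  [on edge]
    (2,4)@(5, 9): e=[66,-18,0] → ·  [on edge]
    (3,5)@(7, 11): e=[54,-6,0] → ·  [on edge]
    (4,6)@(9, 13): e=[42,6,0] → ·  [on edge]
    (4,7)@(9, 15): e=[26,6,16] → █
    (5,7)@(11, 15): e=[30,18,0] → ·  [on edge]
    (4,8)@(9, 17): e=[10,6,32] → █
    (5,8)@(11, 17): e=[14,18,16] → █
    (6,8)@(13, 17): e=[18,30,0] → ·  [on edge]
    (4,9)@(9, 19): e=[-6,6,48] → ·
    (5,9)@(11, 19): e=[-2,18,32] → ·
    (7,9)@(15, 19): e=[6,42,0] → ·  [on edge]
    (8,10)@(17, 21): e=[-6,54,0] → ·  [on edge]
  covered (4 px):
    · · · · · · · · ·
    · · · · · · · · ·
    · · · · · · · · ·
    · · · · · · · · ·
    · · · · · · · · ·
    · · · · · · · · ·
    · · · · · · · · ·
    · · · · █ · · · ·
    · · · · █ █ · · ·
    · · · · · · █ · ·
    · · · · · · · · ·
    · · · · · · · · ·

Answer: 18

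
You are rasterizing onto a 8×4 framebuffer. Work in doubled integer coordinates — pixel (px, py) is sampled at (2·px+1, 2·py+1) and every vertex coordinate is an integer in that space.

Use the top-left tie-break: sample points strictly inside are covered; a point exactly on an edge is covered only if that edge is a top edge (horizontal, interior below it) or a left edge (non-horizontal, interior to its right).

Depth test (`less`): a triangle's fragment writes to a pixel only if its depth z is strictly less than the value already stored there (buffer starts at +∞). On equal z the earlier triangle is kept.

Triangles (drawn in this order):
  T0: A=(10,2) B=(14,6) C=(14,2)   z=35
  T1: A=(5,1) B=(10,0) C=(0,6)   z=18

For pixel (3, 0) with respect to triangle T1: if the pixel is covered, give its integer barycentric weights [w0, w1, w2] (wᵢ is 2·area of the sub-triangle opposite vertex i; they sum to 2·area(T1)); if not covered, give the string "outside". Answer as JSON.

T0:
  2·area = 16  (B↔C swapped to make it positive)
  edge (10, 2)→(14, 2): d=(4,0) top-left  bias=+0
  edge (14, 2)→(14, 6): d=(0,4) right/bottom  bias=-1
  edge (14, 6)→(10, 2): d=(-4,-4) top-left  bias=+0
    (4,0)@(9, 1): e=[-4,20,0] → .  [on edge]
    (5,1)@(11, 3): e=[4,12,0] → X  [on edge]
    (6,1)@(13, 3): e=[4,4,8] → X
    (7,1)@(15, 3): e=[4,-4,16] → .
    (5,2)@(11, 5): e=[12,12,-8] → .
    (6,2)@(13, 5): e=[12,4,0] → X  [on edge]
    (7,2)@(15, 5): e=[12,-4,8] → .
    (6,3)@(13, 7): e=[20,4,-8] → .
    (7,3)@(15, 7): e=[20,-4,0] → .  [on edge]
  covered (3 px):
    . . . . . . . .
    . . . . . X X .
    . . . . . . X .
    . . . . . . . .
T1:
  2·area = 20
  edge (5, 1)→(10, 0): d=(5,-1) top-left  bias=+0
  edge (10, 0)→(0, 6): d=(-10,6) right/bottom  bias=-1
  edge (0, 6)→(5, 1): d=(5,-5) top-left  bias=+0
    (2,0)@(5, 1): e=[0,20,0] → X  [on edge]
    (3,0)@(7, 1): e=[2,8,10] → X
    (4,0)@(9, 1): e=[4,-4,20] → .
    (1,1)@(3, 3): e=[8,12,0] → X  [on edge]
    (2,1)@(5, 3): e=[10,0,10] → .  [on edge]
    (3,1)@(7, 3): e=[12,-12,20] → .
    (0,2)@(1, 5): e=[16,4,0] → X  [on edge]
    (1,2)@(3, 5): e=[18,-8,10] → .
    (0,3)@(1, 7): e=[26,-16,10] → .
  covered (4 px):
    . . X X . . . .
    . X . . . . . .
    X . . . . . . .
    . . . . . . . .

Answer: [8,10,2]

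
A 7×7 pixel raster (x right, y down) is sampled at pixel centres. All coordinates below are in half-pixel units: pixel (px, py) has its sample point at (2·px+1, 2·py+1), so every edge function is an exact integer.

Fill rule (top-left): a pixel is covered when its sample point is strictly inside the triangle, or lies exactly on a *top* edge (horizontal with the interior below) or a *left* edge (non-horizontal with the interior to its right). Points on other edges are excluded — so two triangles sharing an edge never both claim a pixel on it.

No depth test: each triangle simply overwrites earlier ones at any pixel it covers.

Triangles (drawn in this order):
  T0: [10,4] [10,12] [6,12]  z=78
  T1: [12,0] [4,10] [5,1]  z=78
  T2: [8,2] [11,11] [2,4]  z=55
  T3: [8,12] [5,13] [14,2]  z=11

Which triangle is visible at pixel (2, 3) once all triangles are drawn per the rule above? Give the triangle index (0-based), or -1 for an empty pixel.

T0:
  2·area = 32
  edge (10, 4)→(10, 12): d=(0,8) right/bottom  bias=-1
  edge (10, 12)→(6, 12): d=(-4,0) right/bottom  bias=-1
  edge (6, 12)→(10, 4): d=(4,-8) top-left  bias=+0
    (4,3)@(9, 7): e=[8,20,4] → #
    (5,3)@(11, 7): e=[-8,20,20] → ·
    (4,4)@(9, 9): e=[8,12,12] → #
    (5,4)@(11, 9): e=[-8,12,28] → ·
    (3,5)@(7, 11): e=[24,4,4] → #
    (5,5)@(11, 11): e=[-8,4,36] → ·
    (3,6)@(7, 13): e=[24,-4,12] → ·
    (4,6)@(9, 13): e=[8,-4,28] → ·
  covered (4 px):
    · · · · · · ·
    · · · · · · ·
    · · · · · · ·
    · · · · # · ·
    · · · · # · ·
    · · · # # · ·
    · · · · · · ·
T1:
  2·area = 62
  edge (12, 0)→(4, 10): d=(-8,10) right/bottom  bias=-1
  edge (4, 10)→(5, 1): d=(1,-9) top-left  bias=+0
  edge (5, 1)→(12, 0): d=(7,-1) top-left  bias=+0
    (2,0)@(5, 1): e=[62,0,0] → #  [on edge]
    (3,0)@(7, 1): e=[42,18,2] → #
    (4,0)@(9, 1): e=[22,36,4] → #
    (5,0)@(11, 1): e=[2,54,6] → #
    (6,0)@(13, 1): e=[-18,72,8] → ·
    (2,1)@(5, 3): e=[46,2,14] → #
    (5,1)@(11, 3): e=[-14,56,20] → ·
    (2,2)@(5, 5): e=[30,4,28] → #
    (4,2)@(9, 5): e=[-10,40,32] → ·
    (2,3)@(5, 7): e=[14,6,42] → #
    (3,3)@(7, 7): e=[-6,24,44] → ·
    (2,4)@(5, 9): e=[-2,8,56] → ·
  covered (10 px):
    · · # # # # ·
    · · # # # · ·
    · · # # · · ·
    · · # · · · ·
    · · · · · · ·
    · · · · · · ·
    · · · · · · ·
T2:
  2·area = 60
  edge (8, 2)→(11, 11): d=(3,9) right/bottom  bias=-1
  edge (11, 11)→(2, 4): d=(-9,-7) top-left  bias=+0
  edge (2, 4)→(8, 2): d=(6,-2) top-left  bias=+0
    (5,0)@(11, 1): e=[-30,90,0] → ·  [on edge]
    (2,1)@(5, 3): e=[30,30,0] → #  [on edge]
    (3,1)@(7, 3): e=[12,44,4] → #
    (4,1)@(9, 3): e=[-6,58,8] → ·
    (2,2)@(5, 5): e=[36,12,12] → #
    (4,2)@(9, 5): e=[0,40,20] → ·  [on edge]
    (2,3)@(5, 7): e=[42,-6,24] → ·
    (3,3)@(7, 7): e=[24,8,28] → #
    (4,3)@(9, 7): e=[6,22,32] → #
    (5,3)@(11, 7): e=[-12,36,36] → ·
    (3,4)@(7, 9): e=[30,-10,40] → ·
    (4,4)@(9, 9): e=[12,4,44] → #
    (5,5)@(11, 11): e=[0,0,60] → ·  [on edge]
  covered (7 px):
    · · · · · · ·
    · · # # · · ·
    · · # # · · ·
    · · · # # · ·
    · · · · # · ·
    · · · · · · ·
    · · · · · · ·
T3:
  2·area = 24
  edge (8, 12)→(5, 13): d=(-3,1) right/bottom  bias=-1
  edge (5, 13)→(14, 2): d=(9,-11) top-left  bias=+0
  edge (14, 2)→(8, 12): d=(-6,10) right/bottom  bias=-1
    (5,3)@(11, 7): e=[12,12,0] → ·  [on edge]
    (4,4)@(9, 9): e=[8,8,8] → #
    (5,4)@(11, 9): e=[6,30,-12] → ·
    (3,5)@(7, 11): e=[4,4,16] → #
    (4,5)@(9, 11): e=[2,26,-4] → ·
    (5,5)@(11, 11): e=[0,48,-24] → ·  [on edge]
    (2,6)@(5, 13): e=[0,0,24] → ·  [on edge]
    (3,6)@(7, 13): e=[-2,22,4] → ·
  covered (2 px):
    · · · · · · ·
    · · · · · · ·
    · · · · · · ·
    · · · · · · ·
    · · · · # · ·
    · · · # · · ·
    · · · · · · ·

Z-buffer (winner per pixel, '.' = empty):
  . . 1 1 1 1 .
  . . 2 2 1 . .
  . . 2 2 . . .
  . . 1 2 2 . .
  . . . . 3 . .
  . . . 3 0 . .
  . . . . . . .

Final: 1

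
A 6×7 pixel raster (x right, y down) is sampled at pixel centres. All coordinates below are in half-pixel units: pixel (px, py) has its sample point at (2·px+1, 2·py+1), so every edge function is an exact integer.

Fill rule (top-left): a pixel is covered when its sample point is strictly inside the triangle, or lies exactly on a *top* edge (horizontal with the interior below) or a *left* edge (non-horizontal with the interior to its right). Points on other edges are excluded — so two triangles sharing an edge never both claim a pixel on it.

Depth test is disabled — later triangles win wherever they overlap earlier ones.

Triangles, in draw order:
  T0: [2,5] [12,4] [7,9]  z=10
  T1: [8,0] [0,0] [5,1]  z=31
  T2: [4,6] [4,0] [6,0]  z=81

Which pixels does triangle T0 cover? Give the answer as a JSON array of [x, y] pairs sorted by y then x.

T0:
  2·area = 45
  edge (2, 5)→(12, 4): d=(10,-1) top-left  bias=+0
  edge (12, 4)→(7, 9): d=(-5,5) right/bottom  bias=-1
  edge (7, 9)→(2, 5): d=(-5,-4) top-left  bias=+0
    (1,2)@(3, 5): e=[1,40,4] → X
    (2,2)@(5, 5): e=[3,30,12] → X
    (3,2)@(7, 5): e=[5,20,20] → X
    (4,2)@(9, 5): e=[7,10,28] → X
    (5,2)@(11, 5): e=[9,0,36] → .  [on edge]
    (1,3)@(3, 7): e=[21,30,-6] → .
    (2,3)@(5, 7): e=[23,20,2] → X
    (4,3)@(9, 7): e=[27,0,18] → .  [on edge]
    (2,4)@(5, 9): e=[43,10,-8] → .
    (3,4)@(7, 9): e=[45,0,0] → .  [on edge]
    (2,5)@(5, 11): e=[63,0,-18] → .  [on edge]
    (1,6)@(3, 13): e=[81,0,-36] → .  [on edge]
  covered (6 px):
    . . . . . .
    . . . . . .
    . X X X X .
    . . X X . .
    . . . . . .
    . . . . . .
    . . . . . .
T1:
  2·area = 8  (B↔C swapped to make it positive)
  edge (8, 0)→(5, 1): d=(-3,1) right/bottom  bias=-1
  edge (5, 1)→(0, 0): d=(-5,-1) top-left  bias=+0
  edge (0, 0)→(8, 0): d=(8,0) top-left  bias=+0
    (2,0)@(5, 1): e=[0,0,8] → .  [on edge]
  covered (0 px):
    . . . . . .
    . . . . . .
    . . . . . .
    . . . . . .
    . . . . . .
    . . . . . .
    . . . . . .
T2:
  2·area = 12
  edge (4, 6)→(4, 0): d=(0,-6) top-left  bias=+0
  edge (4, 0)→(6, 0): d=(2,0) top-left  bias=+0
  edge (6, 0)→(4, 6): d=(-2,6) right/bottom  bias=-1
    (2,0)@(5, 1): e=[6,2,4] → X
    (3,0)@(7, 1): e=[18,2,-8] → .
    (2,1)@(5, 3): e=[6,6,0] → .  [on edge]
    (1,4)@(3, 9): e=[-6,18,0] → .  [on edge]
  covered (1 px):
    . . X . . .
    . . . . . .
    . . . . . .
    . . . . . .
    . . . . . .
    . . . . . .
    . . . . . .

Result: [[1,2],[2,2],[3,2],[4,2],[2,3],[3,3]]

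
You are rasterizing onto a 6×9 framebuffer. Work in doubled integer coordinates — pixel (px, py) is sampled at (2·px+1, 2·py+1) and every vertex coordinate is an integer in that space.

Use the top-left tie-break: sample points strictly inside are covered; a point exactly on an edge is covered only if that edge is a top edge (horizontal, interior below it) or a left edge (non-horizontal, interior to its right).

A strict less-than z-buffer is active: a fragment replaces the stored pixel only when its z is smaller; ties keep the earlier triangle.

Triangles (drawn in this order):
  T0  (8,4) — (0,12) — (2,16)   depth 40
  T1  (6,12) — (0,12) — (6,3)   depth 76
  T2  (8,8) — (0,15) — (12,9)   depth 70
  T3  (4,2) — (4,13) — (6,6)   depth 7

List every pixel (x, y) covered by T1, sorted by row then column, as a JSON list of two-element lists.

T0:
  2·area = 48  (B↔C swapped to make it positive)
  edge (8, 4)→(2, 16): d=(-6,12) right/bottom  bias=-1
  edge (2, 16)→(0, 12): d=(-2,-4) top-left  bias=+0
  edge (0, 12)→(8, 4): d=(8,-8) top-left  bias=+0
    (5,0)@(11, 1): e=[-18,66,0] → ·  [on edge]
    (4,1)@(9, 3): e=[-6,54,0] → ·  [on edge]
    (3,2)@(7, 5): e=[6,42,0] → █  [on edge]
    (4,2)@(9, 5): e=[-18,50,16] → ·
    (2,3)@(5, 7): e=[18,30,0] → █  [on edge]
    (3,3)@(7, 7): e=[-6,38,16] → ·
    (1,4)@(3, 9): e=[30,18,0] → █  [on edge]
    (3,4)@(7, 9): e=[-18,34,32] → ·
    (0,5)@(1, 11): e=[42,6,0] → █  [on edge]
    (2,5)@(5, 11): e=[-6,22,32] → ·
    (0,6)@(1, 13): e=[30,2,16] → █
    (2,6)@(5, 13): e=[-18,18,48] → ·
  covered (8 px):
    · · · · · ·
    · · · · · ·
    · · · █ · ·
    · · █ · · ·
    · █ █ · · ·
    █ █ · · · ·
    █ █ · · · ·
    · · · · · ·
    · · · · · ·
T1:
  2·area = 54
  edge (6, 12)→(0, 12): d=(-6,0) right/bottom  bias=-1
  edge (0, 12)→(6, 3): d=(6,-9) top-left  bias=+0
  edge (6, 3)→(6, 12): d=(0,9) right/bottom  bias=-1
    (2,2)@(5, 5): e=[42,3,9] → █
    (3,2)@(7, 5): e=[42,21,-9] → ·
    (2,3)@(5, 7): e=[30,15,9] → █
    (3,3)@(7, 7): e=[30,33,-9] → ·
    (1,4)@(3, 9): e=[18,9,27] → █
    (3,4)@(7, 9): e=[18,45,-9] → ·
    (0,5)@(1, 11): e=[6,3,45] → █
    (3,5)@(7, 11): e=[6,57,-9] → ·
    (0,6)@(1, 13): e=[-6,15,45] → ·
    (1,6)@(3, 13): e=[-6,33,27] → ·
    (2,6)@(5, 13): e=[-6,51,9] → ·
  covered (7 px):
    · · · · · ·
    · · · · · ·
    · · █ · · ·
    · · █ · · ·
    · █ █ · · ·
    █ █ █ · · ·
    · · · · · ·
    · · · · · ·
    · · · · · ·
T2:
  2·area = 36  (B↔C swapped to make it positive)
  edge (8, 8)→(12, 9): d=(4,1) right/bottom  bias=-1
  edge (12, 9)→(0, 15): d=(-12,6) right/bottom  bias=-1
  edge (0, 15)→(8, 8): d=(8,-7) top-left  bias=+0
    (3,4)@(7, 9): e=[5,30,1] → █
    (4,4)@(9, 9): e=[3,18,15] → █
    (5,4)@(11, 9): e=[1,6,29] → █
    (2,5)@(5, 11): e=[15,18,3] → █
    (4,5)@(9, 11): e=[11,-6,31] → ·
    (5,5)@(11, 11): e=[9,-18,45] → ·
    (1,6)@(3, 13): e=[25,6,5] → █
    (2,6)@(5, 13): e=[23,-6,19] → ·
    (3,6)@(7, 13): e=[21,-18,33] → ·
    (1,7)@(3, 15): e=[33,-18,21] → ·
  covered (6 px):
    · · · · · ·
    · · · · · ·
    · · · · · ·
    · · · · · ·
    · · · █ █ █
    · · █ █ · ·
    · █ · · · ·
    · · · · · ·
    · · · · · ·
T3:
  2·area = 22  (B↔C swapped to make it positive)
  edge (4, 2)→(6, 6): d=(2,4) right/bottom  bias=-1
  edge (6, 6)→(4, 13): d=(-2,7) right/bottom  bias=-1
  edge (4, 13)→(4, 2): d=(0,-11) top-left  bias=+0
    (2,2)@(5, 5): e=[2,9,11] → █
    (3,2)@(7, 5): e=[-6,-5,33] → ·
    (2,3)@(5, 7): e=[6,5,11] → █
    (3,3)@(7, 7): e=[-2,-9,33] → ·
    (2,4)@(5, 9): e=[10,1,11] → █
    (3,4)@(7, 9): e=[2,-13,33] → ·
    (2,5)@(5, 11): e=[14,-3,11] → ·
  covered (3 px):
    · · · · · ·
    · · · · · ·
    · · █ · · ·
    · · █ · · ·
    · · █ · · ·
    · · · · · ·
    · · · · · ·
    · · · · · ·
    · · · · · ·

Result: [[2,2],[2,3],[1,4],[2,4],[0,5],[1,5],[2,5]]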